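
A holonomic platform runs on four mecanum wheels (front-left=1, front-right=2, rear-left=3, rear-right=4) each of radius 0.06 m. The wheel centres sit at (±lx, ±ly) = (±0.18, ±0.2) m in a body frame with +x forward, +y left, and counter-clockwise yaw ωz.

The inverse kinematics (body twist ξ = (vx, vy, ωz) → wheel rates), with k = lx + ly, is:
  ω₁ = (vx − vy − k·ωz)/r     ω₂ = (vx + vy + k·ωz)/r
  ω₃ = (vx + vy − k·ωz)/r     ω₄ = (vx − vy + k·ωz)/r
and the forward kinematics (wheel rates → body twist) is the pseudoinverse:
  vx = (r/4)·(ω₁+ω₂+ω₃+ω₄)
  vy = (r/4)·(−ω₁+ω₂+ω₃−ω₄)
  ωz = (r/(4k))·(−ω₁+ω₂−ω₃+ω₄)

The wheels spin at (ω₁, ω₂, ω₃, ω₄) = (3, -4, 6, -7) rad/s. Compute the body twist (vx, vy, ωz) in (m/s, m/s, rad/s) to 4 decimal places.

k = lx + ly = 0.18 + 0.2 = 0.3800
ω₁+ω₂+ω₃+ω₄ = -2.0000  →  vx = (0.06/4)·-2.0000 = -0.0300
−ω₁+ω₂+ω₃−ω₄ = 6.0000  →  vy = (0.06/4)·6.0000 = 0.0900
−ω₁+ω₂−ω₃+ω₄ = -20.0000  →  ωz = (0.06/1.5200)·-20.0000 = -0.7895

(-0.0300, 0.0900, -0.7895)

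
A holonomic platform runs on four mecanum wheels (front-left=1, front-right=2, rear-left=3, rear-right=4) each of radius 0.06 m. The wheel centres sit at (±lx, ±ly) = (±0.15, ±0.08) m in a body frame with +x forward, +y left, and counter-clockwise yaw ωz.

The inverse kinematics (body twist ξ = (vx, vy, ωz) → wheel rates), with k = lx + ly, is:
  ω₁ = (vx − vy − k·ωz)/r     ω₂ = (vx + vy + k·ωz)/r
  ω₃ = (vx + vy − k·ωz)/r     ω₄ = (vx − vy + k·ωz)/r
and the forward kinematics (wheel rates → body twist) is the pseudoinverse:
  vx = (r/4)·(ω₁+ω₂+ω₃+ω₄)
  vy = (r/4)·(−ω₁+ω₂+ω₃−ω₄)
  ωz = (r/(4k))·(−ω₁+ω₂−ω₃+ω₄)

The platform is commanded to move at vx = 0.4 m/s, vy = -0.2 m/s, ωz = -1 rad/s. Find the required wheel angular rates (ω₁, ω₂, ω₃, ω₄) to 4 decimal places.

(13.8333, -0.5000, 7.1667, 6.1667)

k = lx + ly = 0.15 + 0.08 = 0.2300;  k·ωz = 0.2300·-1 = -0.2300
ω₁ (FL) = (vx − vy − k·ωz)/r = 0.8300/0.06 = 13.8333
ω₂ (FR) = (vx + vy + k·ωz)/r = -0.0300/0.06 = -0.5000
ω₃ (RL) = (vx + vy − k·ωz)/r = 0.4300/0.06 = 7.1667
ω₄ (RR) = (vx − vy + k·ωz)/r = 0.3700/0.06 = 6.1667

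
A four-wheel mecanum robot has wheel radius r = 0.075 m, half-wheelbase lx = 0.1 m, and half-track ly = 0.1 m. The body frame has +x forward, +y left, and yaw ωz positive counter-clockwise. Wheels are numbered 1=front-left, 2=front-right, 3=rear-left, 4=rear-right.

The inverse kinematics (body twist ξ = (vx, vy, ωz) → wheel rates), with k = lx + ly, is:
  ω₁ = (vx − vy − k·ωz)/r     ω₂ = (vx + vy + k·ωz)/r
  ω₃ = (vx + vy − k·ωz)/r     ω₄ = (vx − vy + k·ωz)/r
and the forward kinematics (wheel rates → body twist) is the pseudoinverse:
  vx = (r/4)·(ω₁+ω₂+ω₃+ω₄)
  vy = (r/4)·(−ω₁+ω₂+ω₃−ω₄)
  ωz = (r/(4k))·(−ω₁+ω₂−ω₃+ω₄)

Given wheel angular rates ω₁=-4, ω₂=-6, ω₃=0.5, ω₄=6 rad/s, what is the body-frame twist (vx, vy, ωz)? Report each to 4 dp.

k = lx + ly = 0.1 + 0.1 = 0.2000
ω₁+ω₂+ω₃+ω₄ = -3.5000  →  vx = (0.075/4)·-3.5000 = -0.0656
−ω₁+ω₂+ω₃−ω₄ = -7.5000  →  vy = (0.075/4)·-7.5000 = -0.1406
−ω₁+ω₂−ω₃+ω₄ = 3.5000  →  ωz = (0.075/0.8000)·3.5000 = 0.3281

(-0.0656, -0.1406, 0.3281)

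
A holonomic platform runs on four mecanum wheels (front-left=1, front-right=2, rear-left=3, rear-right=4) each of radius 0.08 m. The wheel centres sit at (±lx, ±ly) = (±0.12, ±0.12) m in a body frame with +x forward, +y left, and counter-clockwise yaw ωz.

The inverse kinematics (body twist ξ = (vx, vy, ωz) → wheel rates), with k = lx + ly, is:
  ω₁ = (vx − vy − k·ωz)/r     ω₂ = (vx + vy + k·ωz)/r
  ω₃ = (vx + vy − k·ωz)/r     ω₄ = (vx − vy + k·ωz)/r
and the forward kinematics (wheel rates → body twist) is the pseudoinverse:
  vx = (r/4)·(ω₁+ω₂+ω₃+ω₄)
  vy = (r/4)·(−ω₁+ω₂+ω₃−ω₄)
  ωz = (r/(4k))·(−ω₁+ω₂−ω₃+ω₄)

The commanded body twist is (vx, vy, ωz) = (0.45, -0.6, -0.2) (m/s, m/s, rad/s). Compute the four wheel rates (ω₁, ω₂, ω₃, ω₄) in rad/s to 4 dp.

k = lx + ly = 0.12 + 0.12 = 0.2400;  k·ωz = 0.2400·-0.2 = -0.0480
ω₁ (FL) = (vx − vy − k·ωz)/r = 1.0980/0.08 = 13.7250
ω₂ (FR) = (vx + vy + k·ωz)/r = -0.1980/0.08 = -2.4750
ω₃ (RL) = (vx + vy − k·ωz)/r = -0.1020/0.08 = -1.2750
ω₄ (RR) = (vx − vy + k·ωz)/r = 1.0020/0.08 = 12.5250

(13.7250, -2.4750, -1.2750, 12.5250)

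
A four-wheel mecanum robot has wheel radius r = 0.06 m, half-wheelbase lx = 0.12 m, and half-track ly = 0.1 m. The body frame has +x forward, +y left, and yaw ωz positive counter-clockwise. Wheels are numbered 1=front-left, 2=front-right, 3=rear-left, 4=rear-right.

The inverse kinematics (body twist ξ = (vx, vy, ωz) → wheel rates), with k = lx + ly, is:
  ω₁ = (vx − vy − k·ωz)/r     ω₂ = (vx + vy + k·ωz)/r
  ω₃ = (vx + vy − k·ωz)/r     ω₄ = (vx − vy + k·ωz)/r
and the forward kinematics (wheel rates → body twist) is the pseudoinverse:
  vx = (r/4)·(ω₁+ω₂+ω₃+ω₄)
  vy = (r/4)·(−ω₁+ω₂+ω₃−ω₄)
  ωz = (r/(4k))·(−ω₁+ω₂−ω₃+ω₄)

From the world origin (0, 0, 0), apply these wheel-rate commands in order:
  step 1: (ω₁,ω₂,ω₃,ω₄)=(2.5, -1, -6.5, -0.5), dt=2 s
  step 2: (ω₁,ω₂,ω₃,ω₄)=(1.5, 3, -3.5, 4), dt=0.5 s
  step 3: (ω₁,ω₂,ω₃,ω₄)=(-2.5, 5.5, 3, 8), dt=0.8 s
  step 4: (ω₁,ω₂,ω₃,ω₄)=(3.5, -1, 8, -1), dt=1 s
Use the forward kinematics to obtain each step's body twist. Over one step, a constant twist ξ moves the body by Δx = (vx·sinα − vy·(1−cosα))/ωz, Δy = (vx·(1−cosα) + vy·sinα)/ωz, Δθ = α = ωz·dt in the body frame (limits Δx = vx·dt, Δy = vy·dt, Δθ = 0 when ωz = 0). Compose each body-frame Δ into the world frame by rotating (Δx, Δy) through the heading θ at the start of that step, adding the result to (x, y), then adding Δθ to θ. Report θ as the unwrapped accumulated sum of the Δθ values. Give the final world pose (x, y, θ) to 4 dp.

step 1: ξ=(vx,vy,ωz)=(-0.0825, -0.1425, 0.1705), dt=2.0 → body Δ=(-0.1137, -0.3074, 0.3409) → world pose (-0.1137, -0.3074, 0.3409)
step 2: ξ=(vx,vy,ωz)=(0.0750, -0.0900, 0.6136), dt=0.5 → body Δ=(0.0438, -0.0386, 0.3068) → world pose (-0.0596, -0.3291, 0.6477)
step 3: ξ=(vx,vy,ωz)=(0.2100, 0.0450, 0.8864), dt=0.8 → body Δ=(0.1420, 0.0902, 0.7091) → world pose (-0.0007, -0.1715, 1.3568)
step 4: ξ=(vx,vy,ωz)=(0.1425, 0.0675, -0.9205), dt=1.0 → body Δ=(0.1521, -0.0027, -0.9205) → world pose (0.0343, -0.0234, 0.4364)

(0.0343, -0.0234, 0.4364)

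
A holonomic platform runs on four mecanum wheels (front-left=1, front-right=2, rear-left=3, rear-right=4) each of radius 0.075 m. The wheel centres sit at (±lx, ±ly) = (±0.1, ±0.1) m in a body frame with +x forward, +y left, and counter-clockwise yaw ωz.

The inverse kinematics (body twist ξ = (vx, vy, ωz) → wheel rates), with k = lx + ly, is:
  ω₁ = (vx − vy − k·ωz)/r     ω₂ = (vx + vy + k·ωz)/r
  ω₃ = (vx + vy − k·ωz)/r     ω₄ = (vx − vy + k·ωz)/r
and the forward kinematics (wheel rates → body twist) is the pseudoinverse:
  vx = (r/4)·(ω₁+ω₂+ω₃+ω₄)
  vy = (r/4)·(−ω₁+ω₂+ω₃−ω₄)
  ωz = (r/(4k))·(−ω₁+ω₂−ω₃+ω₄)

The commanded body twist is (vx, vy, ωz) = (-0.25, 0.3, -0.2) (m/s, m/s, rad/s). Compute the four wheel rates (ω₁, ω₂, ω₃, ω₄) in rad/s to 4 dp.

(-6.8000, 0.1333, 1.2000, -7.8667)

k = lx + ly = 0.1 + 0.1 = 0.2000;  k·ωz = 0.2000·-0.2 = -0.0400
ω₁ (FL) = (vx − vy − k·ωz)/r = -0.5100/0.075 = -6.8000
ω₂ (FR) = (vx + vy + k·ωz)/r = 0.0100/0.075 = 0.1333
ω₃ (RL) = (vx + vy − k·ωz)/r = 0.0900/0.075 = 1.2000
ω₄ (RR) = (vx − vy + k·ωz)/r = -0.5900/0.075 = -7.8667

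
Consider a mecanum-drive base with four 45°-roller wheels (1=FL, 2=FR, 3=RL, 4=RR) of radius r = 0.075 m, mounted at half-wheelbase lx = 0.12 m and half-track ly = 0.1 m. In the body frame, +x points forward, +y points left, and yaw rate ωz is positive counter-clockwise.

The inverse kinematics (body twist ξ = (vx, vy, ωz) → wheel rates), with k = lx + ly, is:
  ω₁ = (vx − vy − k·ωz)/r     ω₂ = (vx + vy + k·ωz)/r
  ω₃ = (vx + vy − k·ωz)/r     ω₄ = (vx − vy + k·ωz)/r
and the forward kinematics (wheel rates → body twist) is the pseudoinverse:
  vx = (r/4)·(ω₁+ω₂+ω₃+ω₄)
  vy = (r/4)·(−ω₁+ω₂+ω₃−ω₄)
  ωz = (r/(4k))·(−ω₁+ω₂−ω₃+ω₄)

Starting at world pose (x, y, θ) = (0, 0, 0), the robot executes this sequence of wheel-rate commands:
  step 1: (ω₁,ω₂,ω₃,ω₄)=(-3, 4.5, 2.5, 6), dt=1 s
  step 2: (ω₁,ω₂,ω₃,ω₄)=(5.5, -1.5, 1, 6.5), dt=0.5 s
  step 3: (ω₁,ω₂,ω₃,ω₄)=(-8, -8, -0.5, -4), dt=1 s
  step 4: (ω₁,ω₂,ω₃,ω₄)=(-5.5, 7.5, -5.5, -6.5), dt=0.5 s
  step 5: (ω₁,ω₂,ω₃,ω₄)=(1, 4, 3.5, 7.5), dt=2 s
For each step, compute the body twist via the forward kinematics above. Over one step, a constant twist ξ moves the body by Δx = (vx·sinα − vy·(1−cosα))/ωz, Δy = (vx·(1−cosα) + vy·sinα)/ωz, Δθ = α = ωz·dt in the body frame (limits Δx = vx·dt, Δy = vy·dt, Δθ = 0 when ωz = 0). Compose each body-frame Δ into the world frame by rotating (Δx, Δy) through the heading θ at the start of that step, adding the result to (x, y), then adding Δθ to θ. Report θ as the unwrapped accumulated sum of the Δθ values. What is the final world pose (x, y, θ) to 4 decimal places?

step 1: ξ=(vx,vy,ωz)=(0.1875, 0.0750, 0.9375), dt=1.0 → body Δ=(0.1286, 0.1461, 0.9375) → world pose (0.1286, 0.1461, 0.9375)
step 2: ξ=(vx,vy,ωz)=(0.2156, -0.2344, -0.1278), dt=0.5 → body Δ=(0.1040, -0.1206, -0.0639) → world pose (0.2873, 0.1586, 0.8736)
step 3: ξ=(vx,vy,ωz)=(-0.3844, 0.0656, -0.2983), dt=1.0 → body Δ=(-0.3690, 0.1216, -0.2983) → world pose (-0.0428, -0.0462, 0.5753)
step 4: ξ=(vx,vy,ωz)=(-0.1875, 0.2625, 1.0227), dt=0.5 → body Δ=(-0.1226, 0.1022, 0.5114) → world pose (-0.2012, -0.0272, 1.0866)
step 5: ξ=(vx,vy,ωz)=(0.3000, -0.0187, 0.5966), dt=2.0 → body Δ=(0.4873, 0.2882, 1.1932) → world pose (-0.2295, 0.5383, 2.2798)

(-0.2295, 0.5383, 2.2798)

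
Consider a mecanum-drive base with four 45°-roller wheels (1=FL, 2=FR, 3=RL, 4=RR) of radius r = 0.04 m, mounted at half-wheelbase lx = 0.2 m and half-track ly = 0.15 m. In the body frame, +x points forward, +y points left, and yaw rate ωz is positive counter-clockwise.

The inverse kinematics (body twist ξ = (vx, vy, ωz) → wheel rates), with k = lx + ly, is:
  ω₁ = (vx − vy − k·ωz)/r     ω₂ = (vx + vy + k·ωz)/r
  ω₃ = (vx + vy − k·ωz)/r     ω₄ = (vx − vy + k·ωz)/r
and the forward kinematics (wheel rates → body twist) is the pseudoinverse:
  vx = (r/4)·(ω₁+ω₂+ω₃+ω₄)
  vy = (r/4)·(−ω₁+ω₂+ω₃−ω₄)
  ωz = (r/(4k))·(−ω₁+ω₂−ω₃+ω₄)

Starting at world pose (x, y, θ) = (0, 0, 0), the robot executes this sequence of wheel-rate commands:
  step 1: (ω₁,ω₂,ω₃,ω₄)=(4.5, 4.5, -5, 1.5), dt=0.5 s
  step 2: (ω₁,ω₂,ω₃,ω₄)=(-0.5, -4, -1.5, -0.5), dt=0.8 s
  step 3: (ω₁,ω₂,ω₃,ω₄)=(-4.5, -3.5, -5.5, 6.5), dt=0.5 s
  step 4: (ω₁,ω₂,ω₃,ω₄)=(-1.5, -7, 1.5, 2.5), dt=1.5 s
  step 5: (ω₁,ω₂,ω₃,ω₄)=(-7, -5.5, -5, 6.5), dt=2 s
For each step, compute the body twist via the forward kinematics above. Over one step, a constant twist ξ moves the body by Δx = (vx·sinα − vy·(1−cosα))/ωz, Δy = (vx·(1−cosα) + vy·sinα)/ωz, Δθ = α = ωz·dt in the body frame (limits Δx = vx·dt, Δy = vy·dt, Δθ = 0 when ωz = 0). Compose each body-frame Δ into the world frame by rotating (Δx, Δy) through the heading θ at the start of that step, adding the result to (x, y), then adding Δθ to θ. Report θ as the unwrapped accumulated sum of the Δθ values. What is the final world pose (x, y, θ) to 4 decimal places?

step 1: ξ=(vx,vy,ωz)=(0.0550, -0.0650, 0.1857), dt=0.5 → body Δ=(0.0290, -0.0312, 0.0929) → world pose (0.0290, -0.0312, 0.0929)
step 2: ξ=(vx,vy,ωz)=(-0.0650, -0.0450, -0.0714), dt=0.8 → body Δ=(-0.0530, -0.0345, -0.0571) → world pose (-0.0206, -0.0704, 0.0357)
step 3: ξ=(vx,vy,ωz)=(-0.0700, -0.1100, 0.3714), dt=0.5 → body Δ=(-0.0297, -0.0579, 0.1857) → world pose (-0.0482, -0.1294, 0.2214)
step 4: ξ=(vx,vy,ωz)=(-0.0450, -0.0650, -0.1286), dt=1.5 → body Δ=(-0.0765, -0.0904, -0.1929) → world pose (-0.1030, -0.2344, 0.0286)
step 5: ξ=(vx,vy,ωz)=(-0.1100, -0.1000, 0.3714), dt=2.0 → body Δ=(-0.1294, -0.2601, 0.7429) → world pose (-0.2249, -0.4981, 0.7714)

(-0.2249, -0.4981, 0.7714)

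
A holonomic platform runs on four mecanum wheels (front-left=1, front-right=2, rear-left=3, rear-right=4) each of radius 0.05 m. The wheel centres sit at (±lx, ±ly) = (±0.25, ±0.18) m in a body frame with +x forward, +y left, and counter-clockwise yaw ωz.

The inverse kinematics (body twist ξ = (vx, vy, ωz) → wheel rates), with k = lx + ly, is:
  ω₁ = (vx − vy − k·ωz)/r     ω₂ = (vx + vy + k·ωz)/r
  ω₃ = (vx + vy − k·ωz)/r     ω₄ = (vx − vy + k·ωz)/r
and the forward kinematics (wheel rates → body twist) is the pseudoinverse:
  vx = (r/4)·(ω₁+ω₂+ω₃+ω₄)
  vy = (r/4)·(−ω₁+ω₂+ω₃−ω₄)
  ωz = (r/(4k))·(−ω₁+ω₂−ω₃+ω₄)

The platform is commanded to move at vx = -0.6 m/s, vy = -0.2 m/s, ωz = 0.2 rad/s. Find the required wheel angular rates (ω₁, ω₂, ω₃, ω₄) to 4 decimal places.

(-9.7200, -14.2800, -17.7200, -6.2800)

k = lx + ly = 0.25 + 0.18 = 0.4300;  k·ωz = 0.4300·0.2 = 0.0860
ω₁ (FL) = (vx − vy − k·ωz)/r = -0.4860/0.05 = -9.7200
ω₂ (FR) = (vx + vy + k·ωz)/r = -0.7140/0.05 = -14.2800
ω₃ (RL) = (vx + vy − k·ωz)/r = -0.8860/0.05 = -17.7200
ω₄ (RR) = (vx − vy + k·ωz)/r = -0.3140/0.05 = -6.2800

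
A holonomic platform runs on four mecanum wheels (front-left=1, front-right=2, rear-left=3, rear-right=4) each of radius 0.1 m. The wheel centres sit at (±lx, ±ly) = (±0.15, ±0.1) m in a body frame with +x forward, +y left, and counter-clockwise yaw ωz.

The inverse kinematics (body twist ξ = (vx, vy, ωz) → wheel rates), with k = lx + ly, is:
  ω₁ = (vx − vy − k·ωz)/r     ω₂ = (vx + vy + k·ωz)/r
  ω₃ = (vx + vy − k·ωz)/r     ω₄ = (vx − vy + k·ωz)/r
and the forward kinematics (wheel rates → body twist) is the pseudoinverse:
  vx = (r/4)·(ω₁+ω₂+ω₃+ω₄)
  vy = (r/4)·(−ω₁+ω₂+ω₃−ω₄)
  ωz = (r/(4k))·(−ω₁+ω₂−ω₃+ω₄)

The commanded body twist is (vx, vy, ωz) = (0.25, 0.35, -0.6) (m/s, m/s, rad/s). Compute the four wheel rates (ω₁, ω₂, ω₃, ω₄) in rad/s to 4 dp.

(0.5000, 4.5000, 7.5000, -2.5000)

k = lx + ly = 0.15 + 0.1 = 0.2500;  k·ωz = 0.2500·-0.6 = -0.1500
ω₁ (FL) = (vx − vy − k·ωz)/r = 0.0500/0.1 = 0.5000
ω₂ (FR) = (vx + vy + k·ωz)/r = 0.4500/0.1 = 4.5000
ω₃ (RL) = (vx + vy − k·ωz)/r = 0.7500/0.1 = 7.5000
ω₄ (RR) = (vx − vy + k·ωz)/r = -0.2500/0.1 = -2.5000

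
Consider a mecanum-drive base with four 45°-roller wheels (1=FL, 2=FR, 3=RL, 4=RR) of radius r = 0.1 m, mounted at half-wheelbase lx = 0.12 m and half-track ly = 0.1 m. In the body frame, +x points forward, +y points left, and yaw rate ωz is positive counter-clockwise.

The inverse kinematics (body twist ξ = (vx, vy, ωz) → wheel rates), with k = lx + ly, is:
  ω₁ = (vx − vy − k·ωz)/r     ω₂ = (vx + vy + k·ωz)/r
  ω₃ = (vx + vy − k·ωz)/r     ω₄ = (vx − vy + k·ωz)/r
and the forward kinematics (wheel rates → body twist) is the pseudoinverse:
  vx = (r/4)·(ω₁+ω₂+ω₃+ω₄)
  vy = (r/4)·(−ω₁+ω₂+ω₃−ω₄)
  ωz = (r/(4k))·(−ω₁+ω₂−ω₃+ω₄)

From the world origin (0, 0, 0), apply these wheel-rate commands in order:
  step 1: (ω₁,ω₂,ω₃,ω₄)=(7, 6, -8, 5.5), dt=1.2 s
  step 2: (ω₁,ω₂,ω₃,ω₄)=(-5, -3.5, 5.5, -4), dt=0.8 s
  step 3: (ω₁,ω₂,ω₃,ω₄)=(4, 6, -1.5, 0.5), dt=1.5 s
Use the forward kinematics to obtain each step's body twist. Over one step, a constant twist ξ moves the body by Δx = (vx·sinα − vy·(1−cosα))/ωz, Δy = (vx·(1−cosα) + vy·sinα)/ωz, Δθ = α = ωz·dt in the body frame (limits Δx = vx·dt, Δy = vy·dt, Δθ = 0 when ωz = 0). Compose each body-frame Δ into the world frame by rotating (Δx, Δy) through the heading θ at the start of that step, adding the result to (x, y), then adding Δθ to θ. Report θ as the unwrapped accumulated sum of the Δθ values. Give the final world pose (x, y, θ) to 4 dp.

step 1: ξ=(vx,vy,ωz)=(0.2625, -0.3625, 1.4205), dt=1.2 → body Δ=(0.4724, -0.0435, 1.7045) → world pose (0.4724, -0.0435, 1.7045)
step 2: ξ=(vx,vy,ωz)=(-0.1750, 0.2750, -0.9091), dt=0.8 → body Δ=(-0.0514, 0.2498, -0.7273) → world pose (0.2317, -0.1278, 0.9773)
step 3: ξ=(vx,vy,ωz)=(0.2250, 0.0000, 0.4545), dt=1.5 → body Δ=(0.3120, 0.1107, 0.6818) → world pose (0.3144, 0.1927, 1.6591)

(0.3144, 0.1927, 1.6591)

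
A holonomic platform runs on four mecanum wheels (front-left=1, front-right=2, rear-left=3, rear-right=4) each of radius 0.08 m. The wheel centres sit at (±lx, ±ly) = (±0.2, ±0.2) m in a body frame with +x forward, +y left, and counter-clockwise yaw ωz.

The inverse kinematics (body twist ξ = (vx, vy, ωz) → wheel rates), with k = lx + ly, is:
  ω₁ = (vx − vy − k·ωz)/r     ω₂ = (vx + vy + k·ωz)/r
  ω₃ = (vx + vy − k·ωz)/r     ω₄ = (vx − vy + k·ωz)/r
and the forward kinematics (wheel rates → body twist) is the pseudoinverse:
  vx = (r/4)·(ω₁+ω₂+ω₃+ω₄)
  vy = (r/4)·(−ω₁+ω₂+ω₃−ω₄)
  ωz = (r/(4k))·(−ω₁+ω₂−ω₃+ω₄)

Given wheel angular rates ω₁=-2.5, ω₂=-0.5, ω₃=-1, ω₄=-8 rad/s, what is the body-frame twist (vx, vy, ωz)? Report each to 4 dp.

k = lx + ly = 0.2 + 0.2 = 0.4000
ω₁+ω₂+ω₃+ω₄ = -12.0000  →  vx = (0.08/4)·-12.0000 = -0.2400
−ω₁+ω₂+ω₃−ω₄ = 9.0000  →  vy = (0.08/4)·9.0000 = 0.1800
−ω₁+ω₂−ω₃+ω₄ = -5.0000  →  ωz = (0.08/1.6000)·-5.0000 = -0.2500

(-0.2400, 0.1800, -0.2500)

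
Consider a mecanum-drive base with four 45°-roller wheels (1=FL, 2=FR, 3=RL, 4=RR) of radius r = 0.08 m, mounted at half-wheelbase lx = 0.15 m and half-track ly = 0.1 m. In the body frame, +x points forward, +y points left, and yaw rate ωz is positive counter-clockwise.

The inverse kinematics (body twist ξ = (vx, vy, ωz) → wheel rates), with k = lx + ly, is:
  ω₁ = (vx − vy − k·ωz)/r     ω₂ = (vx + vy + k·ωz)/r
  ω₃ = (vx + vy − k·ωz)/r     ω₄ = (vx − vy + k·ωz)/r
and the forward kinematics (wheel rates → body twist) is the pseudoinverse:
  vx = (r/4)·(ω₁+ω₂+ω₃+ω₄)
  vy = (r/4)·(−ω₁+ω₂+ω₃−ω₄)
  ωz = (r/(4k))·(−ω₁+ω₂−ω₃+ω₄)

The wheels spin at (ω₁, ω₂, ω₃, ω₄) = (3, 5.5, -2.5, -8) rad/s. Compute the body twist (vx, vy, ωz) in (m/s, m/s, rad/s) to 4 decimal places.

(-0.0400, 0.1600, -0.2400)

k = lx + ly = 0.15 + 0.1 = 0.2500
ω₁+ω₂+ω₃+ω₄ = -2.0000  →  vx = (0.08/4)·-2.0000 = -0.0400
−ω₁+ω₂+ω₃−ω₄ = 8.0000  →  vy = (0.08/4)·8.0000 = 0.1600
−ω₁+ω₂−ω₃+ω₄ = -3.0000  →  ωz = (0.08/1.0000)·-3.0000 = -0.2400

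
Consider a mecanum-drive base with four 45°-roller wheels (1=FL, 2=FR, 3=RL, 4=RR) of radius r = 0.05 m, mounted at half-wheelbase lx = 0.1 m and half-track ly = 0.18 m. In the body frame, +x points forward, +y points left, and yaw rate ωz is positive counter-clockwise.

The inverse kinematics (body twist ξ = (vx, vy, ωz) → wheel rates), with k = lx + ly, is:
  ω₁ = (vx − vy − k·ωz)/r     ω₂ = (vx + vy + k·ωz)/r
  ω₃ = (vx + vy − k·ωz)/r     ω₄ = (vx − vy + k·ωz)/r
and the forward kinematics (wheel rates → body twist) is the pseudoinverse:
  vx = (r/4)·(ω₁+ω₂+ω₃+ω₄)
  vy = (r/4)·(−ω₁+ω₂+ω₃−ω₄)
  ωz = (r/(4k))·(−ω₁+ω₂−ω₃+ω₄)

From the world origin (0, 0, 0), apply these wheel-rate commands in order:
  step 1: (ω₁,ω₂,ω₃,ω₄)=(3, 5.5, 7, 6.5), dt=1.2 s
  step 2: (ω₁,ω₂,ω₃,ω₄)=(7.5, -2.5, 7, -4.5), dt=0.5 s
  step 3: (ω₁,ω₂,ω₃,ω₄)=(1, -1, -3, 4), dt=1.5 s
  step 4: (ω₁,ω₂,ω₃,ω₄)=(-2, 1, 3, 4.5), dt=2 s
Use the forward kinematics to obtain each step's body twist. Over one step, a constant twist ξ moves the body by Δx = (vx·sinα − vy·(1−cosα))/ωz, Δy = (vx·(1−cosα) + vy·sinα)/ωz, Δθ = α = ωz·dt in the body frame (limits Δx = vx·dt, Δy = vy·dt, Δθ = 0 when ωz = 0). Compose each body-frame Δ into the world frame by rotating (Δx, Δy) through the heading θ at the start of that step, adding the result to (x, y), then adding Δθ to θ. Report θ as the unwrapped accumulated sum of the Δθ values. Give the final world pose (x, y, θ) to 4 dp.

(0.5115, -0.0397, 0.3638)

step 1: ξ=(vx,vy,ωz)=(0.2750, 0.0375, 0.0893), dt=1.2 → body Δ=(0.3270, 0.0626, 0.1071) → world pose (0.3270, 0.0626, 0.1071)
step 2: ξ=(vx,vy,ωz)=(0.0938, 0.0188, -0.9598), dt=0.5 → body Δ=(0.0473, -0.0020, -0.4799) → world pose (0.3742, 0.0656, -0.3728)
step 3: ξ=(vx,vy,ωz)=(0.0125, -0.1125, 0.2232), dt=1.5 → body Δ=(0.0464, -0.1625, 0.3348) → world pose (0.3582, -0.1026, -0.0379)
step 4: ξ=(vx,vy,ωz)=(0.0813, 0.0188, 0.2009), dt=2.0 → body Δ=(0.1507, 0.0687, 0.4018) → world pose (0.5115, -0.0397, 0.3638)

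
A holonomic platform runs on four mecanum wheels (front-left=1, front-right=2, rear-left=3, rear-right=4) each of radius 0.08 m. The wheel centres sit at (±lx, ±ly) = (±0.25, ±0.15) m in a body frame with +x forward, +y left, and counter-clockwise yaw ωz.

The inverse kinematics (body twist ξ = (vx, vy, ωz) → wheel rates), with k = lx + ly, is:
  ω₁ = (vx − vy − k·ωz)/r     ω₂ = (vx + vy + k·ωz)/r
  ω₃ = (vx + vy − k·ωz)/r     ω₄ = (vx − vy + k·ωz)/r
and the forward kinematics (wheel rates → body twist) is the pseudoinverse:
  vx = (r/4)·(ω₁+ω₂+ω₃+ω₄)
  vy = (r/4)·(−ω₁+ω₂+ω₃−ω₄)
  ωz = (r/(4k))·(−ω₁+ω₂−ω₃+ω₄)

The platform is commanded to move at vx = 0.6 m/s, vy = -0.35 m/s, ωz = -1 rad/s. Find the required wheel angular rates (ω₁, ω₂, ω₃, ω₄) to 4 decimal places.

(16.8750, -1.8750, 8.1250, 6.8750)

k = lx + ly = 0.25 + 0.15 = 0.4000;  k·ωz = 0.4000·-1 = -0.4000
ω₁ (FL) = (vx − vy − k·ωz)/r = 1.3500/0.08 = 16.8750
ω₂ (FR) = (vx + vy + k·ωz)/r = -0.1500/0.08 = -1.8750
ω₃ (RL) = (vx + vy − k·ωz)/r = 0.6500/0.08 = 8.1250
ω₄ (RR) = (vx − vy + k·ωz)/r = 0.5500/0.08 = 6.8750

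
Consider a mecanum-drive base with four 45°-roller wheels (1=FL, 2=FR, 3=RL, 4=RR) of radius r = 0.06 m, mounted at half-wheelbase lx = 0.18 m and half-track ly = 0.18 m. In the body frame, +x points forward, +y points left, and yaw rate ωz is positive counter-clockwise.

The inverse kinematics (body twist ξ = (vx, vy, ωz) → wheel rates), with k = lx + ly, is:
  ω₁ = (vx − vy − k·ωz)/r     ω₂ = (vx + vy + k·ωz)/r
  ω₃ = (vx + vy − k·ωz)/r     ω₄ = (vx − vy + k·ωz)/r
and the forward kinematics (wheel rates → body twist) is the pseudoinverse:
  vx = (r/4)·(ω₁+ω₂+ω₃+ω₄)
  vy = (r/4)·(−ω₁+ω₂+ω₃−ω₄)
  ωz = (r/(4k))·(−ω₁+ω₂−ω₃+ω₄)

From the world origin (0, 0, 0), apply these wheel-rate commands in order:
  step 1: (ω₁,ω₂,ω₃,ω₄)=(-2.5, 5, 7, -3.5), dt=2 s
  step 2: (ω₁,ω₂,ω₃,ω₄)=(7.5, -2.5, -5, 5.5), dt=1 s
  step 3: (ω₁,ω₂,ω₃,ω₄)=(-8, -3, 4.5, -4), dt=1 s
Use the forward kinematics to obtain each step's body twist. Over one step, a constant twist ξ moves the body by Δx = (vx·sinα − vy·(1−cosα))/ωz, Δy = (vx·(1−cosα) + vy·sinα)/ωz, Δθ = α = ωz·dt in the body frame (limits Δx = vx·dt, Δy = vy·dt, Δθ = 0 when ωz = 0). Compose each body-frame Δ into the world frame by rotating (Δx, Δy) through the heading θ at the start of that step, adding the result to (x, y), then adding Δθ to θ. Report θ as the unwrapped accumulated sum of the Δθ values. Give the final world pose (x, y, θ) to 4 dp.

(0.1624, 0.4337, -0.3750)

step 1: ξ=(vx,vy,ωz)=(0.0900, 0.2700, -0.1250), dt=2.0 → body Δ=(0.2453, 0.5120, -0.2500) → world pose (0.2453, 0.5120, -0.2500)
step 2: ξ=(vx,vy,ωz)=(0.0825, -0.3075, 0.0208), dt=1.0 → body Δ=(0.0857, -0.3066, 0.0208) → world pose (0.2525, 0.1937, -0.2292)
step 3: ξ=(vx,vy,ωz)=(-0.1575, 0.2025, -0.1458), dt=1.0 → body Δ=(-0.1422, 0.2132, -0.1458) → world pose (0.1624, 0.4337, -0.3750)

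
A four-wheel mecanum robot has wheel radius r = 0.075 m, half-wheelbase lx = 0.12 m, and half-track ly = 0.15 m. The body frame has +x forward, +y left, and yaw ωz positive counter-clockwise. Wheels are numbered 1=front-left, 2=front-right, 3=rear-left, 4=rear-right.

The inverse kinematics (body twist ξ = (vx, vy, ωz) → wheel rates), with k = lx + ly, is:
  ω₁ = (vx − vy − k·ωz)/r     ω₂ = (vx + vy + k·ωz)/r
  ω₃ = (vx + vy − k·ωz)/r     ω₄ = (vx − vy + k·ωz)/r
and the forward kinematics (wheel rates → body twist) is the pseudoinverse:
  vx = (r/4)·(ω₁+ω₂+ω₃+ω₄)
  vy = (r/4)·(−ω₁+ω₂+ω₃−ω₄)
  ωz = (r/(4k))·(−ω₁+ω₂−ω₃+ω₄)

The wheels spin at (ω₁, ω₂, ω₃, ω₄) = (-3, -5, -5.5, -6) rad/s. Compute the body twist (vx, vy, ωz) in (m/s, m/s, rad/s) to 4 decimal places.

(-0.3656, -0.0281, -0.1736)

k = lx + ly = 0.12 + 0.15 = 0.2700
ω₁+ω₂+ω₃+ω₄ = -19.5000  →  vx = (0.075/4)·-19.5000 = -0.3656
−ω₁+ω₂+ω₃−ω₄ = -1.5000  →  vy = (0.075/4)·-1.5000 = -0.0281
−ω₁+ω₂−ω₃+ω₄ = -2.5000  →  ωz = (0.075/1.0800)·-2.5000 = -0.1736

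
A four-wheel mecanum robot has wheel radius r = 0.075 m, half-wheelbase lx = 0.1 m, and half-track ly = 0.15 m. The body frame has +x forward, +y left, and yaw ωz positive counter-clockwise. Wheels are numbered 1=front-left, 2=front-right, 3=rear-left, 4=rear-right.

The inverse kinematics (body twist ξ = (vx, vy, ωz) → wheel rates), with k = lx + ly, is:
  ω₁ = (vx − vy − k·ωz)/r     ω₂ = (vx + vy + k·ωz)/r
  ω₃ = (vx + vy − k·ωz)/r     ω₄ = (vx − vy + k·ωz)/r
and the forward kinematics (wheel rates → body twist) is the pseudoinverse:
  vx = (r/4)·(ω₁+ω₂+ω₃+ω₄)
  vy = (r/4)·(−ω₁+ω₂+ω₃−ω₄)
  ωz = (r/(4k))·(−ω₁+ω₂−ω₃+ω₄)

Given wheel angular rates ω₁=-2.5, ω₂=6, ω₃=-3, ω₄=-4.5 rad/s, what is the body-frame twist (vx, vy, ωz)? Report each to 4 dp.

k = lx + ly = 0.1 + 0.15 = 0.2500
ω₁+ω₂+ω₃+ω₄ = -4.0000  →  vx = (0.075/4)·-4.0000 = -0.0750
−ω₁+ω₂+ω₃−ω₄ = 10.0000  →  vy = (0.075/4)·10.0000 = 0.1875
−ω₁+ω₂−ω₃+ω₄ = 7.0000  →  ωz = (0.075/1.0000)·7.0000 = 0.5250

(-0.0750, 0.1875, 0.5250)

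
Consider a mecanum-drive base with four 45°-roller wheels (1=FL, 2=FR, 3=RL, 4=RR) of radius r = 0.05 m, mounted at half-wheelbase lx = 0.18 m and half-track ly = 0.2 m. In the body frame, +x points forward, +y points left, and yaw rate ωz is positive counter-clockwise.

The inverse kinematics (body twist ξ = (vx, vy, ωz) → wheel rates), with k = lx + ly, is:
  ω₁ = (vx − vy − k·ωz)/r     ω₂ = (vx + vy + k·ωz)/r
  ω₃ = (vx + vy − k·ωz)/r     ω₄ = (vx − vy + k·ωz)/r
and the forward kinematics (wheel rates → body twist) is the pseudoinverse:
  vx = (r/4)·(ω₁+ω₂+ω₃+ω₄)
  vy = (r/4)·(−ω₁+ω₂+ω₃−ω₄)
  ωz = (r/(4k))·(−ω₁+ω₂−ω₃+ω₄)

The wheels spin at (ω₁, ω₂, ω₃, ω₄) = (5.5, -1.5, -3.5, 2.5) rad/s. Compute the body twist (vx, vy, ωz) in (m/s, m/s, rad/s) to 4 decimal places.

k = lx + ly = 0.18 + 0.2 = 0.3800
ω₁+ω₂+ω₃+ω₄ = 3.0000  →  vx = (0.05/4)·3.0000 = 0.0375
−ω₁+ω₂+ω₃−ω₄ = -13.0000  →  vy = (0.05/4)·-13.0000 = -0.1625
−ω₁+ω₂−ω₃+ω₄ = -1.0000  →  ωz = (0.05/1.5200)·-1.0000 = -0.0329

(0.0375, -0.1625, -0.0329)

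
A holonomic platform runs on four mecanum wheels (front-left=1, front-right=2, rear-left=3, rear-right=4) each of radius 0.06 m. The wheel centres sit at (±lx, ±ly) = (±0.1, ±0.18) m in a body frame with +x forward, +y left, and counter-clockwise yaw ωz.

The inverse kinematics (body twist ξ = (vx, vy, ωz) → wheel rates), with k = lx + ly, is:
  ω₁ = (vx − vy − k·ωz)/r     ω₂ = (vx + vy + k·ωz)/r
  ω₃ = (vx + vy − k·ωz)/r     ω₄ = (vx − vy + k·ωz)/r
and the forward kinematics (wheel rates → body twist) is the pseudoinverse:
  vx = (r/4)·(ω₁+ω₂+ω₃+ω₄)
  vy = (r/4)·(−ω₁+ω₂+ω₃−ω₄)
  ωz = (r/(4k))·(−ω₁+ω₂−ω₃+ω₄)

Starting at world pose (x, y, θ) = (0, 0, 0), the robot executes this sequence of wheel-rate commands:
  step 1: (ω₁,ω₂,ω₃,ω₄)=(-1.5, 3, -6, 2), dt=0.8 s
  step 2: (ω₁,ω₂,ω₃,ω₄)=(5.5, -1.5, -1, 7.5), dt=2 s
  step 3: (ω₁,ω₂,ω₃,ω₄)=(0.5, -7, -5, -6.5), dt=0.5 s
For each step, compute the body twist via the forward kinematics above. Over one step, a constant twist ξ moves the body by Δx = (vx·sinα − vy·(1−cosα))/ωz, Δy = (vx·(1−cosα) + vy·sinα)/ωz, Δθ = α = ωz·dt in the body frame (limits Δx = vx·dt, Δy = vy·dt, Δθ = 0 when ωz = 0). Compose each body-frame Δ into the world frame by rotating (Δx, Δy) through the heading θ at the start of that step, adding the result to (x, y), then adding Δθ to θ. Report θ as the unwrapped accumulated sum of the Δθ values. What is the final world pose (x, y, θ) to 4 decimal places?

step 1: ξ=(vx,vy,ωz)=(-0.0375, -0.0525, 0.6696), dt=0.8 → body Δ=(-0.0176, -0.0479, 0.5357) → world pose (-0.0176, -0.0479, 0.5357)
step 2: ξ=(vx,vy,ωz)=(0.1575, -0.2325, 0.0804), dt=2.0 → body Δ=(0.3509, -0.4377, 0.1607) → world pose (0.5076, -0.2451, 0.6964)
step 3: ξ=(vx,vy,ωz)=(-0.2700, -0.0900, -0.4821), dt=0.5 → body Δ=(-0.1391, -0.0284, -0.2411) → world pose (0.4191, -0.3561, 0.4554)

(0.4191, -0.3561, 0.4554)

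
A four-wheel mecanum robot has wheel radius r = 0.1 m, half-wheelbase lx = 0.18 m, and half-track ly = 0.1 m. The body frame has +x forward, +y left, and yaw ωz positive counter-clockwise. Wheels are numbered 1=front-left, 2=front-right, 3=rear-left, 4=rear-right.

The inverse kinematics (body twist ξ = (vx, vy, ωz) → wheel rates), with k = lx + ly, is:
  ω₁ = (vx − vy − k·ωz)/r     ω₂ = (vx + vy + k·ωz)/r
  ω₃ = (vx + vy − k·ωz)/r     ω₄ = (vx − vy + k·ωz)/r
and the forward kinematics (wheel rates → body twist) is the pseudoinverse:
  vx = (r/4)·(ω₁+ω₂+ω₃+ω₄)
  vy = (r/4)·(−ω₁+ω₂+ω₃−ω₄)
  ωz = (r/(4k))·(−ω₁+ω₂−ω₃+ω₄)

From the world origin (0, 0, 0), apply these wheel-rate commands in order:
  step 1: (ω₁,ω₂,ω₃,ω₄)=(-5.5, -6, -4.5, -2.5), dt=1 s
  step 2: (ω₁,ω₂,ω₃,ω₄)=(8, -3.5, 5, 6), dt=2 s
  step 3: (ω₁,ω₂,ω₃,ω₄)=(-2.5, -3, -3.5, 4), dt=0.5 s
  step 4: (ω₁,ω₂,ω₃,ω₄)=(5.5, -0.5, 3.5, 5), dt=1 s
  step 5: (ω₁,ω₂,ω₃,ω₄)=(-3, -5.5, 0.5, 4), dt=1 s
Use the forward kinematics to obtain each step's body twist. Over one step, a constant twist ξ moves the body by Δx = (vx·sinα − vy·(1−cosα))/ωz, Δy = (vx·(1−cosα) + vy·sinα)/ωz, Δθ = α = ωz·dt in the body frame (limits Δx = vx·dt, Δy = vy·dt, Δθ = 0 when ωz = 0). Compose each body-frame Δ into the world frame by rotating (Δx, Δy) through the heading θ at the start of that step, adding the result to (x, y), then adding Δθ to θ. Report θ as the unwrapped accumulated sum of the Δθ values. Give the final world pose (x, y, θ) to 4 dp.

step 1: ξ=(vx,vy,ωz)=(-0.4625, -0.0625, 0.1339), dt=1.0 → body Δ=(-0.4569, -0.0932, 0.1339) → world pose (-0.4569, -0.0932, 0.1339)
step 2: ξ=(vx,vy,ωz)=(0.3875, -0.3125, -0.9375), dt=2.0 → body Δ=(-0.0388, -0.8552, -1.8750) → world pose (-0.3812, -0.9459, -1.7411)
step 3: ξ=(vx,vy,ωz)=(-0.1250, -0.2000, 0.6250), dt=0.5 → body Δ=(-0.0460, -0.1081, 0.3125) → world pose (-0.4799, -0.8823, -1.4286)
step 4: ξ=(vx,vy,ωz)=(0.3375, -0.1875, -0.4018), dt=1.0 → body Δ=(0.2913, -0.2494, -0.4018) → world pose (-0.6855, -1.2060, -1.8304)
step 5: ξ=(vx,vy,ωz)=(-0.1000, -0.1500, 0.0893), dt=1.0 → body Δ=(-0.0932, -0.1543, 0.0893) → world pose (-0.8107, -1.0764, -1.7411)

(-0.8107, -1.0764, -1.7411)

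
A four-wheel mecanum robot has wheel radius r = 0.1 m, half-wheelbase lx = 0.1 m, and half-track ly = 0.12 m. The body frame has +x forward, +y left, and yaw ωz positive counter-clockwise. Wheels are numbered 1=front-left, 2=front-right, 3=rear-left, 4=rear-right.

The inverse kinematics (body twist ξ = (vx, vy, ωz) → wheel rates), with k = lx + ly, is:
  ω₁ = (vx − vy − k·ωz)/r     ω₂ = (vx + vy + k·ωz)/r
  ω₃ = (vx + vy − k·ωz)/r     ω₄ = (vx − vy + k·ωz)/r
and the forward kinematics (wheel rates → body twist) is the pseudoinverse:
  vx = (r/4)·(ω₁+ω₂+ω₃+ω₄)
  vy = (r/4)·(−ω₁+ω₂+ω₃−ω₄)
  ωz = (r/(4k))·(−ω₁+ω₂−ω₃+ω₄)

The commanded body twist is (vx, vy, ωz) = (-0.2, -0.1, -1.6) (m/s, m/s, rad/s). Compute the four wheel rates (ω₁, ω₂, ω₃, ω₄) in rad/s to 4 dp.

(2.5200, -6.5200, 0.5200, -4.5200)

k = lx + ly = 0.1 + 0.12 = 0.2200;  k·ωz = 0.2200·-1.6 = -0.3520
ω₁ (FL) = (vx − vy − k·ωz)/r = 0.2520/0.1 = 2.5200
ω₂ (FR) = (vx + vy + k·ωz)/r = -0.6520/0.1 = -6.5200
ω₃ (RL) = (vx + vy − k·ωz)/r = 0.0520/0.1 = 0.5200
ω₄ (RR) = (vx − vy + k·ωz)/r = -0.4520/0.1 = -4.5200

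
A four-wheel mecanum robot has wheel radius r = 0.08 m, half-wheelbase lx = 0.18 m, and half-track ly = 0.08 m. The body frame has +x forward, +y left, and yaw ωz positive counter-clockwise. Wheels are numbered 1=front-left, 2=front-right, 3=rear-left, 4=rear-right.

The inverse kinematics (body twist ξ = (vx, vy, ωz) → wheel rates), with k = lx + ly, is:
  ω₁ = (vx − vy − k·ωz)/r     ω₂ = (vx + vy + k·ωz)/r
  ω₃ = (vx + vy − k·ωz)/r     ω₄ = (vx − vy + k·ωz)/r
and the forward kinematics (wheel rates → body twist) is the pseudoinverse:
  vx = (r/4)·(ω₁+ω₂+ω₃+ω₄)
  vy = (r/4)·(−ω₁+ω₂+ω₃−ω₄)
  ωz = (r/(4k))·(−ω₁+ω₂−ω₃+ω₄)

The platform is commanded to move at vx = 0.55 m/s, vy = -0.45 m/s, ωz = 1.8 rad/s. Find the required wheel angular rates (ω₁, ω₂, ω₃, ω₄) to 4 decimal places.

(6.6500, 7.1000, -4.6000, 18.3500)

k = lx + ly = 0.18 + 0.08 = 0.2600;  k·ωz = 0.2600·1.8 = 0.4680
ω₁ (FL) = (vx − vy − k·ωz)/r = 0.5320/0.08 = 6.6500
ω₂ (FR) = (vx + vy + k·ωz)/r = 0.5680/0.08 = 7.1000
ω₃ (RL) = (vx + vy − k·ωz)/r = -0.3680/0.08 = -4.6000
ω₄ (RR) = (vx − vy + k·ωz)/r = 1.4680/0.08 = 18.3500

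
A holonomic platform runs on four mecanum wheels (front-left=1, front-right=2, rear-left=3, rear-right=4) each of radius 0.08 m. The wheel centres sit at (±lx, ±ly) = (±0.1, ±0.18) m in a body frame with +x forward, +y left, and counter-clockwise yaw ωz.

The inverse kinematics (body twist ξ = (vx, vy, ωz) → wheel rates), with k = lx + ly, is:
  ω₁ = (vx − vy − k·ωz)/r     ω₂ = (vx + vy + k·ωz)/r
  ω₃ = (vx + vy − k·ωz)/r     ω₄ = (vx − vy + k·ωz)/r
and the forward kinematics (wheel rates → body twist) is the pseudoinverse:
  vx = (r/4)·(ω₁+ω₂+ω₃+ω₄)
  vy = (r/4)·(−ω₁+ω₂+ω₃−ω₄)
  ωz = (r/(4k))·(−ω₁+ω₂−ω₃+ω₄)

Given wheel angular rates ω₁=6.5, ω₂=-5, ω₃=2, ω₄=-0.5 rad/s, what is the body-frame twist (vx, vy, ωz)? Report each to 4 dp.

k = lx + ly = 0.1 + 0.18 = 0.2800
ω₁+ω₂+ω₃+ω₄ = 3.0000  →  vx = (0.08/4)·3.0000 = 0.0600
−ω₁+ω₂+ω₃−ω₄ = -9.0000  →  vy = (0.08/4)·-9.0000 = -0.1800
−ω₁+ω₂−ω₃+ω₄ = -14.0000  →  ωz = (0.08/1.1200)·-14.0000 = -1.0000

(0.0600, -0.1800, -1.0000)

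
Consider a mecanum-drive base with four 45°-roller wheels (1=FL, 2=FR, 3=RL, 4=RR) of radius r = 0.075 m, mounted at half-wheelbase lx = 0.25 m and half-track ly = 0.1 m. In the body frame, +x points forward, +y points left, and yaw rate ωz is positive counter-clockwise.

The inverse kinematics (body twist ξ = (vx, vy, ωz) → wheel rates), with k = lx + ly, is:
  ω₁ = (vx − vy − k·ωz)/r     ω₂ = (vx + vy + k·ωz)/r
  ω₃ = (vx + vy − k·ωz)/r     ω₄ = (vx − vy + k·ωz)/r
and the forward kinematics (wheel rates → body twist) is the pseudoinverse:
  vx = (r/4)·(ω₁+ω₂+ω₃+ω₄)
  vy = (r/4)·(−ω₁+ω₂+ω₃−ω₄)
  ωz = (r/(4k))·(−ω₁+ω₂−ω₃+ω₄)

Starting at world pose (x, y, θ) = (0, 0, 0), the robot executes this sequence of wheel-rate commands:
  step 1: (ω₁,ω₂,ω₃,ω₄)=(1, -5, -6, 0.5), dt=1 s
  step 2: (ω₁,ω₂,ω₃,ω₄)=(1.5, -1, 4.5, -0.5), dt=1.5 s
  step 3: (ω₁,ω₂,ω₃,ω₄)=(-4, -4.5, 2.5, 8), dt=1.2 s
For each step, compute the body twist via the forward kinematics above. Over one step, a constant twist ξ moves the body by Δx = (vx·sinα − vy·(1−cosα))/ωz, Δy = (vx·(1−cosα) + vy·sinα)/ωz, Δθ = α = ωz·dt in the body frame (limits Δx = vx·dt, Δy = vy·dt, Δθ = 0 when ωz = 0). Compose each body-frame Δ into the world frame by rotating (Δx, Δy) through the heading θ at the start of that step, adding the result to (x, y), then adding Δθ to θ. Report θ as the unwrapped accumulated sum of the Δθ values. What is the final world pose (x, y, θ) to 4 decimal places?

step 1: ξ=(vx,vy,ωz)=(-0.1781, -0.2344, 0.0268), dt=1.0 → body Δ=(-0.1750, -0.2367, 0.0268) → world pose (-0.1750, -0.2367, 0.0268)
step 2: ξ=(vx,vy,ωz)=(0.0844, 0.0469, -0.4018), dt=1.5 → body Δ=(0.1396, 0.0291, -0.6027) → world pose (-0.0362, -0.2039, -0.5759)
step 3: ξ=(vx,vy,ωz)=(0.0375, -0.1125, 0.2679), dt=1.2 → body Δ=(0.0657, -0.1255, 0.3214) → world pose (-0.0494, -0.3449, -0.2545)

(-0.0494, -0.3449, -0.2545)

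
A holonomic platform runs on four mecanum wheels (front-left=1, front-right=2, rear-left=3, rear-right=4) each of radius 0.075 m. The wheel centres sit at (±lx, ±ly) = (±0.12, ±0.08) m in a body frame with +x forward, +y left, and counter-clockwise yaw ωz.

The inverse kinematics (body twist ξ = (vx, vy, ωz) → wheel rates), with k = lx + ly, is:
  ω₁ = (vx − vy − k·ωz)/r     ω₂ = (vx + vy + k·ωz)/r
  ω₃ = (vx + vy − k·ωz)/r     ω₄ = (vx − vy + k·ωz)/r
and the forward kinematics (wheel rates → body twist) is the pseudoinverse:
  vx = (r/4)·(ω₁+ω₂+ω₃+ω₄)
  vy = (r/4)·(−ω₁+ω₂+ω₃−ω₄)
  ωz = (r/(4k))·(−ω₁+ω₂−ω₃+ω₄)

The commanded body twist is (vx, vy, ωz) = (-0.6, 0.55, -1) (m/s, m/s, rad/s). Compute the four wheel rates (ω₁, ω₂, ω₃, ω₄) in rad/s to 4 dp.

k = lx + ly = 0.12 + 0.08 = 0.2000;  k·ωz = 0.2000·-1 = -0.2000
ω₁ (FL) = (vx − vy − k·ωz)/r = -0.9500/0.075 = -12.6667
ω₂ (FR) = (vx + vy + k·ωz)/r = -0.2500/0.075 = -3.3333
ω₃ (RL) = (vx + vy − k·ωz)/r = 0.1500/0.075 = 2.0000
ω₄ (RR) = (vx − vy + k·ωz)/r = -1.3500/0.075 = -18.0000

(-12.6667, -3.3333, 2.0000, -18.0000)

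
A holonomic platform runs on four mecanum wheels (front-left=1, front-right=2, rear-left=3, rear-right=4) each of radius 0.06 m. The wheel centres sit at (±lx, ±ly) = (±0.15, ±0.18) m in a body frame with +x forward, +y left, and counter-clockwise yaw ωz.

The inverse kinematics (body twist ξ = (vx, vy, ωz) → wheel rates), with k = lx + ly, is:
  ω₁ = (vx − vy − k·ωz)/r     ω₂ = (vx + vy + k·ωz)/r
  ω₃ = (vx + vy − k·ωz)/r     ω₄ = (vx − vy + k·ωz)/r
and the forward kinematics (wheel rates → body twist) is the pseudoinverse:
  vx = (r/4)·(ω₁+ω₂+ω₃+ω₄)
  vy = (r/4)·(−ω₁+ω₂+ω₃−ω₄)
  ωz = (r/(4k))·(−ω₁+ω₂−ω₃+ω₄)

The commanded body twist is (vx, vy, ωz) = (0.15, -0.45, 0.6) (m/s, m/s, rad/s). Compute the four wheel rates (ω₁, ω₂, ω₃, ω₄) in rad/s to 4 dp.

k = lx + ly = 0.15 + 0.18 = 0.3300;  k·ωz = 0.3300·0.6 = 0.1980
ω₁ (FL) = (vx − vy − k·ωz)/r = 0.4020/0.06 = 6.7000
ω₂ (FR) = (vx + vy + k·ωz)/r = -0.1020/0.06 = -1.7000
ω₃ (RL) = (vx + vy − k·ωz)/r = -0.4980/0.06 = -8.3000
ω₄ (RR) = (vx − vy + k·ωz)/r = 0.7980/0.06 = 13.3000

(6.7000, -1.7000, -8.3000, 13.3000)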